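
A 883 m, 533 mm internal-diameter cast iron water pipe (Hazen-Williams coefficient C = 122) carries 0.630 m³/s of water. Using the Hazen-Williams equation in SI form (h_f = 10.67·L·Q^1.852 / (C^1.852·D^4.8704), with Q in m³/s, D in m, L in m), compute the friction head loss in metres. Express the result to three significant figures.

h_f ≈ 11.7 m

h_f = 10.67·883·0.630^1.852 / (122^1.852·0.533^4.8704) = 11.74 m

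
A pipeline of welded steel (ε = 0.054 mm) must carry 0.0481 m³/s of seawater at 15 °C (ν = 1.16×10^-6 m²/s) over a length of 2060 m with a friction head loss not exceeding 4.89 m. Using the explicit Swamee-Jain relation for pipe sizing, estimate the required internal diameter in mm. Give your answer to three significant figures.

D ≈ 272 mm

Swamee-Jain (Type III): D = 0.66·[ε^1.25·(LQ²/(gh_f))^4.75 + ν·Q^9.4·(L/(gh_f))^5.2]^0.04
LQ²/(gh_f) = 0.09935; L/(gh_f) = 42.94
Term 1 = ε^1.25·(…)^4.75 = 7.98×10^-11; Term 2 = ν·Q^9.4·(…)^5.2 = 1.47×10^-10
D = 0.66·(7.98×10^-11 + 1.47×10^-10)^0.04 = 0.2715 m = 272 mm
Check: V = 0.831 m/s, Re = 1.94×10^5, f = 0.01719, h_f = 4.59 m ≈ 4.89 m ✓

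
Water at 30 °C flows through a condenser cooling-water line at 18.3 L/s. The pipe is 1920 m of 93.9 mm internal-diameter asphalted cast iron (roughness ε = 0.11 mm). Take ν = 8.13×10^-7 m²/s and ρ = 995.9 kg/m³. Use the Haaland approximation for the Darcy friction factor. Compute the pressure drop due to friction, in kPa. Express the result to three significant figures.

V = 4Q/(πD²) = 4·0.0183/(π·0.0939²) = 2.643 m/s
Re = VD/ν = 2.643·0.0939/8.13×10^-7 = 3.05×10^5 → turbulent
ε/D = 0.11/93.9 = 0.00117
Haaland: f = 0.02121
h_f = f(L/D)V²/(2g) = 0.02121·(1920/0.0939)·2.643²/(2·9.81) = 154.3 m
Δp = ρg·h_f = 995.9·9.81·154.3 = 1508 kPa

Δp ≈ 1510 kPa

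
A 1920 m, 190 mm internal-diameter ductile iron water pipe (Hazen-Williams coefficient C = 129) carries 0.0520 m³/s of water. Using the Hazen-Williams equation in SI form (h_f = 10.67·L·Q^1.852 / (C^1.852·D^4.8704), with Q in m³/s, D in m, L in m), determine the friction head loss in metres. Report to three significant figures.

h_f ≈ 34.5 m

h_f = 10.67·1920·0.0520^1.852 / (129^1.852·0.190^4.8704) = 34.47 m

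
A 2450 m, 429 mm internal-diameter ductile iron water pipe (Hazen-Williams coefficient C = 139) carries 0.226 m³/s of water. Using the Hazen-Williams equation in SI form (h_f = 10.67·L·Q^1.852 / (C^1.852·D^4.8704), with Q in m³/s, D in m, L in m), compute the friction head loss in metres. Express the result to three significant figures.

h_f = 10.67·2450·0.226^1.852 / (139^1.852·0.429^4.8704) = 11.02 m

h_f ≈ 11.0 m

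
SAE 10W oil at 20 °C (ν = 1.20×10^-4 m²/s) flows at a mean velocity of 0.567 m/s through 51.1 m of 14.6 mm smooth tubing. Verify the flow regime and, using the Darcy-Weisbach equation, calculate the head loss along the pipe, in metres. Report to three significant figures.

h_f ≈ 53.2 m

Re = VD/ν = 0.567·0.01460/1.20×10^-4 = 69.0 → laminar (Re < 2300)
f = 64/Re = 0.9277
h_f = f(L/D)V²/(2g) = 0.9277·(51.1/0.01460)·0.567²/(2·9.81) = 53.21 m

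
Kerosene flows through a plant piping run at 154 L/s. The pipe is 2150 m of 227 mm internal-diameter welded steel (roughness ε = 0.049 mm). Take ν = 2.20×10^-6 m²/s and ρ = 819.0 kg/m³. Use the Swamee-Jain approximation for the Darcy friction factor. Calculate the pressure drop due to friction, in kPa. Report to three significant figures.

Δp ≈ 898 kPa

V = 4Q/(πD²) = 4·0.154/(π·0.227²) = 3.805 m/s
Re = VD/ν = 3.805·0.227/2.20×10^-6 = 3.93×10^5 → turbulent
ε/D = 0.049/227 = 2.16×10^-4
Swamee-Jain: f = 0.01600
h_f = f(L/D)V²/(2g) = 0.01600·(2150/0.227)·3.805²/(2·9.81) = 111.8 m
Δp = ρg·h_f = 819.0·9.81·111.8 = 898.3 kPa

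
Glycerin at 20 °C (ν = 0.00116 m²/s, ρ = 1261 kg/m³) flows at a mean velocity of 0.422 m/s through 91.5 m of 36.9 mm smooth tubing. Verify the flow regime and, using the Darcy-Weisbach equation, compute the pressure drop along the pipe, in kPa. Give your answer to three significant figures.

Δp ≈ 1330 kPa

Re = VD/ν = 0.422·0.03690/0.00116 = 13.4 → laminar (Re < 2300)
f = 64/Re = 4.768
h_f = f(L/D)V²/(2g) = 4.768·(91.5/0.03690)·0.422²/(2·9.81) = 107.3 m
Δp = ρg·h_f = 1261·9.81·107.3 = 1327 kPa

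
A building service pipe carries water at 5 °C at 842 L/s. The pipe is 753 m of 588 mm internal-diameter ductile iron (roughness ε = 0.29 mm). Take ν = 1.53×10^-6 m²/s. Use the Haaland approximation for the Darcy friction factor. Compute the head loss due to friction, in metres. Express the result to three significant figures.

V = 4Q/(πD²) = 4·0.842/(π·0.588²) = 3.101 m/s
Re = VD/ν = 3.101·0.588/1.53×10^-6 = 1.19×10^6 → turbulent
ε/D = 0.29/588 = 4.93×10^-4
Haaland: f = 0.01706
h_f = f(L/D)V²/(2g) = 0.01706·(753/0.588)·3.101²/(2·9.81) = 10.70 m

h_f ≈ 10.7 m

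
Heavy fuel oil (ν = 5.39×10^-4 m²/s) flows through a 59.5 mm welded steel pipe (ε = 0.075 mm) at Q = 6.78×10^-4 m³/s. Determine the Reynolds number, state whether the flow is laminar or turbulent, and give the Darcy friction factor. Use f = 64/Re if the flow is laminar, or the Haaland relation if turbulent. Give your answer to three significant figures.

Re ≈ 26.9; laminar; f = 64/Re ≈ 2.38

V = 4Q/(πD²) = 0.2438 m/s
Re = VD/ν = 0.2438·0.0595/5.39×10^-4 = 26.9
Re < 2300 → laminar → f = 64/Re = 2.378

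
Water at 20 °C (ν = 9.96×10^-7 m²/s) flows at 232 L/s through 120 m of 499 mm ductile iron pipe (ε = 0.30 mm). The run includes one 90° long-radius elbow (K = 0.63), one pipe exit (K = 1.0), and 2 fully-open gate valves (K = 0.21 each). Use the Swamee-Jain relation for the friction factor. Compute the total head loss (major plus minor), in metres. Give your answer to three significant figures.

H_L ≈ 0.462 m

V = 4Q/(πD²) = 1.186 m/s; V²/2g = 0.07173 m
Re = 5.94×10^5, ε/D = 6.01×10^-4 → f = 0.01825 (Swamee-Jain)
Major: h_f = f(L/D)·V²/2g = 0.01825·240.5·0.07173 = 0.3148 m
Minor: ΣK = 2.05; h_m = ΣK·V²/2g = 0.1470 m
Total H_L = 0.3148 + 0.1470 = 0.4618 m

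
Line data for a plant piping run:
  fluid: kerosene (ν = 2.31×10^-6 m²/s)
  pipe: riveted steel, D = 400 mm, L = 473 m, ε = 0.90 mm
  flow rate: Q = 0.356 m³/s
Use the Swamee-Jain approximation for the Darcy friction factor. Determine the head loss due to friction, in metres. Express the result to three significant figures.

h_f ≈ 11.9 m

V = 4Q/(πD²) = 4·0.356/(π·0.400²) = 2.833 m/s
Re = VD/ν = 2.833·0.400/2.31×10^-6 = 4.91×10^5 → turbulent
ε/D = 0.90/400 = 0.00225
Swamee-Jain: f = 0.02463
h_f = f(L/D)V²/(2g) = 0.02463·(473/0.400)·2.833²/(2·9.81) = 11.91 m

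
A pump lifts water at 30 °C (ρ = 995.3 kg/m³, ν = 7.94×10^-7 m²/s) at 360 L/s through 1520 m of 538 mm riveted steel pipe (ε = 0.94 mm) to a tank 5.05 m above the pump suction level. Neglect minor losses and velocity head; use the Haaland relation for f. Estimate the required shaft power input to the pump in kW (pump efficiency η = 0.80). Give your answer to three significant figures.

P_shaft ≈ 58.4 kW

V = 4Q/(πD²) = 1.584 m/s; Re = 1.07×10^6; ε/D = 0.00175; f = 0.02281
h_f = f(L/D)V²/2g = 8.238 m
Total head H = z + h_f = 5.05 + 8.238 = 13.29 m
P_hyd = ρgQH = 995.3·9.81·0.360·13.29 = 46.71 kW
P_shaft = P_hyd/η = 46.71/0.80 = 58.39 kW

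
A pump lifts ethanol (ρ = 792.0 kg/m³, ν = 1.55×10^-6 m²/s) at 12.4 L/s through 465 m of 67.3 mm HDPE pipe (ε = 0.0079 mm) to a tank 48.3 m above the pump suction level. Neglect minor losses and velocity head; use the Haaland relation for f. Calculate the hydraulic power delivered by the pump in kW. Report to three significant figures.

P_hyd ≈ 11.7 kW

V = 4Q/(πD²) = 3.486 m/s; Re = 1.51×10^5; ε/D = 1.17×10^-4; f = 0.01706
h_f = f(L/D)V²/2g = 72.99 m
Total head H = z + h_f = 48.3 + 72.99 = 121.3 m
P_hyd = ρgQH = 792.0·9.81·0.0124·121.3 = 11.68 kW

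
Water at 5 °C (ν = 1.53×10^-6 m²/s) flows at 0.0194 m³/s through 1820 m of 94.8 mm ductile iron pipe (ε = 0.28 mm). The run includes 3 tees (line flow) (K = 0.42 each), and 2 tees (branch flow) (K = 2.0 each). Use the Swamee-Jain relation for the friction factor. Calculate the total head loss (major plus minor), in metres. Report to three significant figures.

V = 4Q/(πD²) = 2.748 m/s; V²/2g = 0.3850 m
Re = 1.70×10^5, ε/D = 0.00295 → f = 0.02704 (Swamee-Jain)
Major: h_f = f(L/D)·V²/2g = 0.02704·19198·0.3850 = 199.9 m
Minor: ΣK = 5.26; h_m = ΣK·V²/2g = 2.025 m
Total H_L = 199.9 + 2.025 = 201.9 m

H_L ≈ 202 m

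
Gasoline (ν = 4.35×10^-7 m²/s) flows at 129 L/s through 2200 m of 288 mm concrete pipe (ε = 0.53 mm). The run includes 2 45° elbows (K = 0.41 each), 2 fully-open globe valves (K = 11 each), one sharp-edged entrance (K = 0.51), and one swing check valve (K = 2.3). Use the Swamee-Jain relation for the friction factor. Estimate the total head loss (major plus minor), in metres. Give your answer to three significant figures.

V = 4Q/(πD²) = 1.980 m/s; V²/2g = 0.1999 m
Re = 1.31×10^6, ε/D = 0.00184 → f = 0.02313 (Swamee-Jain)
Major: h_f = f(L/D)·V²/2g = 0.02313·7639·0.1999 = 35.31 m
Minor: ΣK = 25.6; h_m = ΣK·V²/2g = 5.122 m
Total H_L = 35.31 + 5.122 = 40.43 m

H_L ≈ 40.4 m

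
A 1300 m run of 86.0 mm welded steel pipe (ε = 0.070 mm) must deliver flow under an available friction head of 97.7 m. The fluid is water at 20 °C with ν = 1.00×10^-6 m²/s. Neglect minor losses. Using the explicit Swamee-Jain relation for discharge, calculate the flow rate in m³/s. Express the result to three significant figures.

Q ≈ 0.0146 m³/s

Swamee-Jain (Type II): Q = -0.965·√(gD⁵h_f/L)·ln[ε/(3.7D) + √(3.17ν²L/(gD³h_f))]
√(gD⁵h_f/L) = √(9.81·0.0860⁵·97.7/1300) = 0.001862
ε/(3.7D) = 2.20×10^-4; √(3.17ν²L/(gD³h_f)) = 8.22×10^-5
Q = -0.965·0.001862·ln(3.022×10^-4) = 0.01456 m³/s
Check: V = 2.51 m/s, Re = 2.16×10^5, f = 0.02032, h_f = 98.4 m ≈ 97.7 m ✓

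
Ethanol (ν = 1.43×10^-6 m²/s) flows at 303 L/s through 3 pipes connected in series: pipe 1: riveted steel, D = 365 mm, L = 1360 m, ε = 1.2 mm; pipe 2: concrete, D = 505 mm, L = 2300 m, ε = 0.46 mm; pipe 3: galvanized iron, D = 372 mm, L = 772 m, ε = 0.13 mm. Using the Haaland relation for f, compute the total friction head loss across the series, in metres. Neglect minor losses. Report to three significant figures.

Pipe 1: V = 2.896 m/s, Re = 7.39×10^5, ε/D = 0.00329, f = 0.02706, h_1 = f(L/D)V²/2g = 43.09 m
Pipe 2: V = 1.513 m/s, Re = 5.34×10^5, ε/D = 9.11×10^-4, f = 0.01976, h_2 = f(L/D)V²/2g = 10.50 m
Pipe 3: V = 2.788 m/s, Re = 7.25×10^5, ε/D = 3.49×10^-4, f = 0.01623, h_3 = f(L/D)V²/2g = 13.34 m
Series → Q common, losses add: H = Σh = 66.93 m

H ≈ 66.9 m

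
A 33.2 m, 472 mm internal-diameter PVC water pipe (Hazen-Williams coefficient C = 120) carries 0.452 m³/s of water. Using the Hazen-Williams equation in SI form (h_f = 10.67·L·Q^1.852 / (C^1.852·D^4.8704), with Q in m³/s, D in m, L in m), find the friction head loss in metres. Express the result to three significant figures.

h_f = 10.67·33.2·0.452^1.852 / (120^1.852·0.472^4.8704) = 0.4446 m

h_f ≈ 0.445 m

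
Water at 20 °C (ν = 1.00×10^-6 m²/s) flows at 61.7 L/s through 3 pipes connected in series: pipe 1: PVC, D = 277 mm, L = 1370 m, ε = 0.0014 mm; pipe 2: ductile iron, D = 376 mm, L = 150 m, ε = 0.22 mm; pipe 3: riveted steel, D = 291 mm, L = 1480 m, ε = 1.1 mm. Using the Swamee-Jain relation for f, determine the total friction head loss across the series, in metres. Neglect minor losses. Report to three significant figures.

Pipe 1: V = 1.024 m/s, Re = 2.84×10^5, ε/D = 5.05×10^-6, f = 0.01458, h_1 = f(L/D)V²/2g = 3.854 m
Pipe 2: V = 0.5557 m/s, Re = 2.09×10^5, ε/D = 5.85×10^-4, f = 0.01930, h_2 = f(L/D)V²/2g = 0.1212 m
Pipe 3: V = 0.9277 m/s, Re = 2.70×10^5, ε/D = 0.00378, f = 0.02853, h_3 = f(L/D)V²/2g = 6.365 m
Series → Q common, losses add: H = Σh = 10.34 m

H ≈ 10.3 m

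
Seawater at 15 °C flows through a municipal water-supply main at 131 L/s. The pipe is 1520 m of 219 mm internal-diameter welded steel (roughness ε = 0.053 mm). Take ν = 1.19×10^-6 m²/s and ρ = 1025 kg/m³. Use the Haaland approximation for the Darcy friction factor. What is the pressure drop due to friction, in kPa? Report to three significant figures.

Δp ≈ 663 kPa

V = 4Q/(πD²) = 4·0.131/(π·0.219²) = 3.478 m/s
Re = VD/ν = 3.478·0.219/1.19×10^-6 = 6.40×10^5 → turbulent
ε/D = 0.053/219 = 2.42×10^-4
Haaland: f = 0.01541
h_f = f(L/D)V²/(2g) = 0.01541·(1520/0.219)·3.478²/(2·9.81) = 65.92 m
Δp = ρg·h_f = 1025·9.81·65.92 = 662.9 kPa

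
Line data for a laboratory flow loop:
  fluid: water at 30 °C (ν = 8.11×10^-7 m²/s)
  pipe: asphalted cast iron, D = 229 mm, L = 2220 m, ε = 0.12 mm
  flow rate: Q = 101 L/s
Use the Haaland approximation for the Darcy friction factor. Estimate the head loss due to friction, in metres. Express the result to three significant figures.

V = 4Q/(πD²) = 4·0.101/(π·0.229²) = 2.452 m/s
Re = VD/ν = 2.452·0.229/8.11×10^-7 = 6.92×10^5 → turbulent
ε/D = 0.12/229 = 5.24×10^-4
Haaland: f = 0.01751
h_f = f(L/D)V²/(2g) = 0.01751·(2220/0.229)·2.452²/(2·9.81) = 52.04 m

h_f ≈ 52.0 m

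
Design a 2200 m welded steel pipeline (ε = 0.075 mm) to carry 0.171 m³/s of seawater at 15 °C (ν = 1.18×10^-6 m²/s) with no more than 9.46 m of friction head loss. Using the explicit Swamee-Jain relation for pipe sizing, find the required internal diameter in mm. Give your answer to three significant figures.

D ≈ 392 mm

Swamee-Jain (Type III): D = 0.66·[ε^1.25·(LQ²/(gh_f))^4.75 + ν·Q^9.4·(L/(gh_f))^5.2]^0.04
LQ²/(gh_f) = 0.6932; L/(gh_f) = 23.71
Term 1 = ε^1.25·(…)^4.75 = 1.22×10^-6; Term 2 = ν·Q^9.4·(…)^5.2 = 1.03×10^-6
D = 0.66·(1.22×10^-6 + 1.03×10^-6)^0.04 = 0.3923 m = 392 mm
Check: V = 1.41 m/s, Re = 4.70×10^5, f = 0.01551, h_f = 8.87 m ≈ 9.46 m ✓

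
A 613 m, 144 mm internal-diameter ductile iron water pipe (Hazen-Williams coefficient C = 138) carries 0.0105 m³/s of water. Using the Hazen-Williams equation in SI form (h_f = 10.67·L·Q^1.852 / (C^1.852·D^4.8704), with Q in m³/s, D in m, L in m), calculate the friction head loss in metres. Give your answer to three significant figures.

h_f = 10.67·613·0.0105^1.852 / (138^1.852·0.144^4.8704) = 1.936 m

h_f ≈ 1.94 m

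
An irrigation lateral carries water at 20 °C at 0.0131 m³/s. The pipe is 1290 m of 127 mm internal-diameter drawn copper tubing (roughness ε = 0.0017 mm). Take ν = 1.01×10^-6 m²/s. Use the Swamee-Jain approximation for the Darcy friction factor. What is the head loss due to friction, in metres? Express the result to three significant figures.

h_f ≈ 9.42 m

V = 4Q/(πD²) = 4·0.0131/(π·0.127²) = 1.034 m/s
Re = VD/ν = 1.034·0.127/1.01×10^-6 = 1.30×10^5 → turbulent
ε/D = 0.0017/127 = 1.34×10^-5
Swamee-Jain: f = 0.01702
h_f = f(L/D)V²/(2g) = 0.01702·(1290/0.127)·1.034²/(2·9.81) = 9.421 m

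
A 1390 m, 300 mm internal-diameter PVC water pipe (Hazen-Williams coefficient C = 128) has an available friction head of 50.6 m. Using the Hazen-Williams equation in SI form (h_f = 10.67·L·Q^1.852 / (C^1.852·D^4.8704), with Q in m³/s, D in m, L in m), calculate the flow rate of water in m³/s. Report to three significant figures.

Rearranging: Q = [h_f·C^1.852·D^4.8704 / (10.67·L)]^(1/1.852)
Q = [50.6·128^1.852·0.300^4.8704 / (10.67·1390)]^0.540 = 0.2512 m³/s

Q ≈ 0.251 m³/s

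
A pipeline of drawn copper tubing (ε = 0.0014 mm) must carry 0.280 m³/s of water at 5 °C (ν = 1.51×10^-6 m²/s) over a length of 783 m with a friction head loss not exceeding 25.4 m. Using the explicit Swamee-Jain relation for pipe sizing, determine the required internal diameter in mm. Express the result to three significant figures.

D ≈ 304 mm

Swamee-Jain (Type III): D = 0.66·[ε^1.25·(LQ²/(gh_f))^4.75 + ν·Q^9.4·(L/(gh_f))^5.2]^0.04
LQ²/(gh_f) = 0.2464; L/(gh_f) = 3.142
Term 1 = ε^1.25·(…)^4.75 = 6.20×10^-11; Term 2 = ν·Q^9.4·(…)^5.2 = 3.70×10^-9
D = 0.66·(6.20×10^-11 + 3.70×10^-9)^0.04 = 0.3038 m = 304 mm
Check: V = 3.86 m/s, Re = 7.77×10^5, f = 0.01221, h_f = 24.0 m ≈ 25.4 m ✓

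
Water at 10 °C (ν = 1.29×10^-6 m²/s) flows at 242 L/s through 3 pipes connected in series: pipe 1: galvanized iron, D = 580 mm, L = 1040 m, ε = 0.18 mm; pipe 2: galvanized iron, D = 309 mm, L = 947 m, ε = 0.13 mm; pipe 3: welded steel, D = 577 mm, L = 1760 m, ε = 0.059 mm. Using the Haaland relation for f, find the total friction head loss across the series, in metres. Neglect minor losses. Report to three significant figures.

Pipe 1: V = 0.9159 m/s, Re = 4.12×10^5, ε/D = 3.10×10^-4, f = 0.01645, h_1 = f(L/D)V²/2g = 1.261 m
Pipe 2: V = 3.227 m/s, Re = 7.73×10^5, ε/D = 4.21×10^-4, f = 0.01674, h_2 = f(L/D)V²/2g = 27.23 m
Pipe 3: V = 0.9255 m/s, Re = 4.14×10^5, ε/D = 1.02×10^-4, f = 0.01461, h_3 = f(L/D)V²/2g = 1.946 m
Series → Q common, losses add: H = Σh = 30.44 m

H ≈ 30.4 m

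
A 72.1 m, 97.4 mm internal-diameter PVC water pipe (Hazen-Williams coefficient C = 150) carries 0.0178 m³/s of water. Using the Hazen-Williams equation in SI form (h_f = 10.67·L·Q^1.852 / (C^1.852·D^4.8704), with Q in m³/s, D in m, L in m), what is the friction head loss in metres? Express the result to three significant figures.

h_f ≈ 3.48 m

h_f = 10.67·72.1·0.0178^1.852 / (150^1.852·0.0974^4.8704) = 3.482 m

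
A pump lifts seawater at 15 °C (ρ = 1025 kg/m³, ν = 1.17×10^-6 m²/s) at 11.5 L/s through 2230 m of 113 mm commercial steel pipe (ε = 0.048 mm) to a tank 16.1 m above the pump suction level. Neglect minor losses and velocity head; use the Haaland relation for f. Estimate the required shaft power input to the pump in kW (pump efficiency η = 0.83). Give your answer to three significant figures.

V = 4Q/(πD²) = 1.147 m/s; Re = 1.11×10^5; ε/D = 4.25×10^-4; f = 0.01948
h_f = f(L/D)V²/2g = 25.77 m
Total head H = z + h_f = 16.1 + 25.77 = 41.87 m
P_hyd = ρgQH = 1025·9.81·0.0115·41.87 = 4.841 kW
P_shaft = P_hyd/η = 4.841/0.83 = 5.833 kW

P_shaft ≈ 5.83 kW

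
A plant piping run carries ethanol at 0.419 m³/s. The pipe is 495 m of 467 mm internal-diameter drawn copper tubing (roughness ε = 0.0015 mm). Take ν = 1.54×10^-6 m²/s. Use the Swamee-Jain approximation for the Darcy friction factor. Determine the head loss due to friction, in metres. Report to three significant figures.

V = 4Q/(πD²) = 4·0.419/(π·0.467²) = 2.446 m/s
Re = VD/ν = 2.446·0.467/1.54×10^-6 = 7.42×10^5 → turbulent
ε/D = 0.0015/467 = 3.21×10^-6
Swamee-Jain: f = 0.01228
h_f = f(L/D)V²/(2g) = 0.01228·(495/0.467)·2.446²/(2·9.81) = 3.970 m

h_f ≈ 3.97 m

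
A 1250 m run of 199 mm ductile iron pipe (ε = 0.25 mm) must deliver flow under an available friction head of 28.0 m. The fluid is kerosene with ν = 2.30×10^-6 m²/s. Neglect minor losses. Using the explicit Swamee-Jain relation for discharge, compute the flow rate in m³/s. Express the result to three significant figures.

Q ≈ 0.0618 m³/s

Swamee-Jain (Type II): Q = -0.965·√(gD⁵h_f/L)·ln[ε/(3.7D) + √(3.17ν²L/(gD³h_f))]
√(gD⁵h_f/L) = √(9.81·0.199⁵·28.0/1250) = 0.008281
ε/(3.7D) = 3.40×10^-4; √(3.17ν²L/(gD³h_f)) = 9.84×10^-5
Q = -0.965·0.008281·ln(4.379×10^-4) = 0.06180 m³/s
Check: V = 1.99 m/s, Re = 1.72×10^5, f = 0.02233, h_f = 28.2 m ≈ 28.0 m ✓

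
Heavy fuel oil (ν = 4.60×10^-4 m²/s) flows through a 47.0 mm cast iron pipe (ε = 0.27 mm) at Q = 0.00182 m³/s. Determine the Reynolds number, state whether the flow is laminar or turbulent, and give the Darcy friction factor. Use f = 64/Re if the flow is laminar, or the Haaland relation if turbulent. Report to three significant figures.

V = 4Q/(πD²) = 1.049 m/s
Re = VD/ν = 1.049·0.0470/4.60×10^-4 = 107
Re < 2300 → laminar → f = 64/Re = 0.5971

Re ≈ 107; laminar; f = 64/Re ≈ 0.597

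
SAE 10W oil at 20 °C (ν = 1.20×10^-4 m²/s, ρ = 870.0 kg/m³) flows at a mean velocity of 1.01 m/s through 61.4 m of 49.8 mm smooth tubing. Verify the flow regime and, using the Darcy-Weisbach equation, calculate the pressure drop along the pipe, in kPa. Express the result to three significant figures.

Re = VD/ν = 1.01·0.04980/1.20×10^-4 = 419 → laminar (Re < 2300)
f = 64/Re = 0.1527
h_f = f(L/D)V²/(2g) = 0.1527·(61.4/0.04980)·1.01²/(2·9.81) = 9.788 m
Δp = ρg·h_f = 870.0·9.81·9.788 = 83.54 kPa

Δp ≈ 83.5 kPa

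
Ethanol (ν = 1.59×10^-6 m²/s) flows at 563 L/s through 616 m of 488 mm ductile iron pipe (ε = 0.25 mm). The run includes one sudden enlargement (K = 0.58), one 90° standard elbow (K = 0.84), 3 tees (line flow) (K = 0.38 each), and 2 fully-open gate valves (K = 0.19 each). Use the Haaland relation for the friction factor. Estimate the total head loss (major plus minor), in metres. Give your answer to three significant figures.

H_L ≈ 11.4 m

V = 4Q/(πD²) = 3.010 m/s; V²/2g = 0.4618 m
Re = 9.24×10^5, ε/D = 5.12×10^-4 → f = 0.01729 (Haaland)
Major: h_f = f(L/D)·V²/2g = 0.01729·1262·0.4618 = 10.08 m
Minor: ΣK = 2.94; h_m = ΣK·V²/2g = 1.358 m
Total H_L = 10.08 + 1.358 = 11.44 m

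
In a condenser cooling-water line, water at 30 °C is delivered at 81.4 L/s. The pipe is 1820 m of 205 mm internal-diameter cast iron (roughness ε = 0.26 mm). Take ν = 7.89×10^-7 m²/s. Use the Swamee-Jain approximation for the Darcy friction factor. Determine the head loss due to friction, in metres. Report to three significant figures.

h_f ≈ 58.7 m

V = 4Q/(πD²) = 4·0.0814/(π·0.205²) = 2.466 m/s
Re = VD/ν = 2.466·0.205/7.89×10^-7 = 6.41×10^5 → turbulent
ε/D = 0.26/205 = 0.00127
Swamee-Jain: f = 0.02133
h_f = f(L/D)V²/(2g) = 0.02133·(1820/0.205)·2.466²/(2·9.81) = 58.69 m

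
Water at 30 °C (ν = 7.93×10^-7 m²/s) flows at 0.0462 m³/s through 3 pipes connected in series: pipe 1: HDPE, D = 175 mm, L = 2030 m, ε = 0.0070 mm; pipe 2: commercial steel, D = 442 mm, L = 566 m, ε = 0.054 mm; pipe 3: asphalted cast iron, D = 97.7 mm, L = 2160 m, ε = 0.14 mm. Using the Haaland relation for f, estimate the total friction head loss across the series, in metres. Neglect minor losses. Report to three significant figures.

Pipe 1: V = 1.921 m/s, Re = 4.24×10^5, ε/D = 4.00×10^-5, f = 0.01389, h_1 = f(L/D)V²/2g = 30.31 m
Pipe 2: V = 0.3011 m/s, Re = 1.68×10^5, ε/D = 1.22×10^-4, f = 0.01680, h_2 = f(L/D)V²/2g = 0.09940 m
Pipe 3: V = 6.163 m/s, Re = 7.59×10^5, ε/D = 0.00143, f = 0.02179, h_3 = f(L/D)V²/2g = 932.4 m
Series → Q common, losses add: H = Σh = 962.8 m

H ≈ 963 m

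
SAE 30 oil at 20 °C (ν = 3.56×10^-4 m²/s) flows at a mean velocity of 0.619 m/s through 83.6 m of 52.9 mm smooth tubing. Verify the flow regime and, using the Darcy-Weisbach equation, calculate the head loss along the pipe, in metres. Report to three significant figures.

Re = VD/ν = 0.619·0.05290/3.56×10^-4 = 92.0 → laminar (Re < 2300)
f = 64/Re = 0.6958
h_f = f(L/D)V²/(2g) = 0.6958·(83.6/0.05290)·0.619²/(2·9.81) = 21.47 m

h_f ≈ 21.5 m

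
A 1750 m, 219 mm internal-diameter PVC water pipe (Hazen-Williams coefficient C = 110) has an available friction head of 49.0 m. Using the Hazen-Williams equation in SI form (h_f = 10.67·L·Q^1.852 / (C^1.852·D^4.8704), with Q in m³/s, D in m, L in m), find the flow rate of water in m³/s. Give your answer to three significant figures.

Rearranging: Q = [h_f·C^1.852·D^4.8704 / (10.67·L)]^(1/1.852)
Q = [49.0·110^1.852·0.219^4.8704 / (10.67·1750)]^0.540 = 0.08189 m³/s

Q ≈ 0.0819 m³/s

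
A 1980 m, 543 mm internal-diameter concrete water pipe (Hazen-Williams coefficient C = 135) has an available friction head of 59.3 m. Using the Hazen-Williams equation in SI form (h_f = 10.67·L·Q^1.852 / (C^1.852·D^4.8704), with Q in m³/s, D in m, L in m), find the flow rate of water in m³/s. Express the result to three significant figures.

Q ≈ 1.14 m³/s

Rearranging: Q = [h_f·C^1.852·D^4.8704 / (10.67·L)]^(1/1.852)
Q = [59.3·135^1.852·0.543^4.8704 / (10.67·1980)]^0.540 = 1.135 m³/s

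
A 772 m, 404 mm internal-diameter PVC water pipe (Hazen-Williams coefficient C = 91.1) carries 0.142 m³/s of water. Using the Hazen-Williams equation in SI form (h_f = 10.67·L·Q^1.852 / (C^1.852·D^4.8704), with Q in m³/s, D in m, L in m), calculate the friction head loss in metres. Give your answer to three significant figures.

h_f = 10.67·772·0.142^1.852 / (91.1^1.852·0.404^4.8704) = 4.304 m

h_f ≈ 4.30 m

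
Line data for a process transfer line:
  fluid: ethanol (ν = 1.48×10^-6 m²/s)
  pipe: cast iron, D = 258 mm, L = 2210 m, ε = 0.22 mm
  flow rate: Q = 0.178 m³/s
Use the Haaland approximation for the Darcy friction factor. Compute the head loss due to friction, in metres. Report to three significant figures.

h_f ≈ 98.3 m

V = 4Q/(πD²) = 4·0.178/(π·0.258²) = 3.405 m/s
Re = VD/ν = 3.405·0.258/1.48×10^-6 = 5.94×10^5 → turbulent
ε/D = 0.22/258 = 8.53×10^-4
Haaland: f = 0.01943
h_f = f(L/D)V²/(2g) = 0.01943·(2210/0.258)·3.405²/(2·9.81) = 98.33 m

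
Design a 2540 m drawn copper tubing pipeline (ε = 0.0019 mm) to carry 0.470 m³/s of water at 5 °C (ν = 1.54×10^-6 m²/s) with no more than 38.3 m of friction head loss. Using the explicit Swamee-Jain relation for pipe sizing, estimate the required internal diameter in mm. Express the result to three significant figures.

Swamee-Jain (Type III): D = 0.66·[ε^1.25·(LQ²/(gh_f))^4.75 + ν·Q^9.4·(L/(gh_f))^5.2]^0.04
LQ²/(gh_f) = 1.493; L/(gh_f) = 6.760
Term 1 = ε^1.25·(…)^4.75 = 4.74×10^-7; Term 2 = ν·Q^9.4·(…)^5.2 = 2.64×10^-5
D = 0.66·(4.74×10^-7 + 2.64×10^-5)^0.04 = 0.4332 m = 433 mm
Check: V = 3.19 m/s, Re = 8.97×10^5, f = 0.01193, h_f = 36.2 m ≈ 38.3 m ✓

D ≈ 433 mm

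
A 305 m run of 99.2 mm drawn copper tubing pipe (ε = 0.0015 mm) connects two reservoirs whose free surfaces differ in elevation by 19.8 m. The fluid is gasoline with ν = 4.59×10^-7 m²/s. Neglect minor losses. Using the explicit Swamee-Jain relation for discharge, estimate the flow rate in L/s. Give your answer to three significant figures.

Swamee-Jain (Type II): Q = -0.965·√(gD⁵h_f/L)·ln[ε/(3.7D) + √(3.17ν²L/(gD³h_f))]
√(gD⁵h_f/L) = √(9.81·0.0992⁵·19.8/305) = 0.002473
ε/(3.7D) = 4.09×10^-6; √(3.17ν²L/(gD³h_f)) = 3.28×10^-5
Q = -0.965·0.002473·ln(3.686×10^-5) = 0.02437 m³/s
Check: V = 3.15 m/s, Re = 6.81×10^5, f = 0.01269, h_f = 19.8 m ≈ 19.8 m ✓

Q ≈ 24.4 L/s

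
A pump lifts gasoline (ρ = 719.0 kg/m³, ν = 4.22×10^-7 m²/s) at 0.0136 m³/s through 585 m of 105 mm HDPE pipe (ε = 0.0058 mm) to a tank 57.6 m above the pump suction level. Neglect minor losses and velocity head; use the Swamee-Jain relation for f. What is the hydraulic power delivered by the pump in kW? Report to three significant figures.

V = 4Q/(πD²) = 1.571 m/s; Re = 3.91×10^5; ε/D = 5.52×10^-5; f = 0.01440
h_f = f(L/D)V²/2g = 10.09 m
Total head H = z + h_f = 57.6 + 10.09 = 67.69 m
P_hyd = ρgQH = 719.0·9.81·0.0136·67.69 = 6.493 kW

P_hyd ≈ 6.49 kW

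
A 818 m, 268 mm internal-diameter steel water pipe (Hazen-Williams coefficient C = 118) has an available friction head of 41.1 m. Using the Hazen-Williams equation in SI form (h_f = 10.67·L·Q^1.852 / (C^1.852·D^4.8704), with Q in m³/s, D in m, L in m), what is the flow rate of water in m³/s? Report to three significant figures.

Q ≈ 0.205 m³/s

Rearranging: Q = [h_f·C^1.852·D^4.8704 / (10.67·L)]^(1/1.852)
Q = [41.1·118^1.852·0.268^4.8704 / (10.67·818)]^0.540 = 0.2049 m³/s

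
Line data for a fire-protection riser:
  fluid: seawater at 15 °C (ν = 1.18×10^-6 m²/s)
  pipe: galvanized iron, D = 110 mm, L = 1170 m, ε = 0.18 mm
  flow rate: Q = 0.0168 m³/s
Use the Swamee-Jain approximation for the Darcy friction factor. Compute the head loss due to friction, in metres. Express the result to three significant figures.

h_f ≈ 40.0 m

V = 4Q/(πD²) = 4·0.0168/(π·0.110²) = 1.768 m/s
Re = VD/ν = 1.768·0.110/1.18×10^-6 = 1.65×10^5 → turbulent
ε/D = 0.18/110 = 0.00164
Swamee-Jain: f = 0.02362
h_f = f(L/D)V²/(2g) = 0.02362·(1170/0.110)·1.768²/(2·9.81) = 40.02 m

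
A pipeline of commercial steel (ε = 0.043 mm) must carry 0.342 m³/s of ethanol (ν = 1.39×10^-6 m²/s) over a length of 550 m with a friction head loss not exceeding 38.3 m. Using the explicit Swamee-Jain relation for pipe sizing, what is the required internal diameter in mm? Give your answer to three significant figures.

Swamee-Jain (Type III): D = 0.66·[ε^1.25·(LQ²/(gh_f))^4.75 + ν·Q^9.4·(L/(gh_f))^5.2]^0.04
LQ²/(gh_f) = 0.1712; L/(gh_f) = 1.464
Term 1 = ε^1.25·(…)^4.75 = 7.96×10^-10; Term 2 = ν·Q^9.4·(…)^5.2 = 4.20×10^-10
D = 0.66·(7.96×10^-10 + 4.20×10^-10)^0.04 = 0.2904 m = 290 mm
Check: V = 5.16 m/s, Re = 1.08×10^6, f = 0.01409, h_f = 36.3 m ≈ 38.3 m ✓

D ≈ 290 mm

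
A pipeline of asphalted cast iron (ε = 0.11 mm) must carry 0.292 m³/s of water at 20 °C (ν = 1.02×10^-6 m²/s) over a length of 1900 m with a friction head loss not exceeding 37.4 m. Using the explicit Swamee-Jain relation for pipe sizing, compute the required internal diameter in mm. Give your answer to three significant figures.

Swamee-Jain (Type III): D = 0.66·[ε^1.25·(LQ²/(gh_f))^4.75 + ν·Q^9.4·(L/(gh_f))^5.2]^0.04
LQ²/(gh_f) = 0.4415; L/(gh_f) = 5.179
Term 1 = ε^1.25·(…)^4.75 = 2.32×10^-7; Term 2 = ν·Q^9.4·(…)^5.2 = 4.98×10^-8
D = 0.66·(2.32×10^-7 + 4.98×10^-8)^0.04 = 0.3610 m = 361 mm
Check: V = 2.85 m/s, Re = 1.01×10^6, f = 0.01579, h_f = 34.5 m ≈ 37.4 m ✓

D ≈ 361 mm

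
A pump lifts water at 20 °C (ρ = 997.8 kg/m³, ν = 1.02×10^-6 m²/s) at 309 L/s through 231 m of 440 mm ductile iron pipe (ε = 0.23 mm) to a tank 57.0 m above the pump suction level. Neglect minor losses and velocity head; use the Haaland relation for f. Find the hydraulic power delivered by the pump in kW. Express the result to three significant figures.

V = 4Q/(πD²) = 2.032 m/s; Re = 8.77×10^5; ε/D = 5.23×10^-4; f = 0.01738
h_f = f(L/D)V²/2g = 1.921 m
Total head H = z + h_f = 57.0 + 1.921 = 58.92 m
P_hyd = ρgQH = 997.8·9.81·0.309·58.92 = 178.2 kW

P_hyd ≈ 178 kW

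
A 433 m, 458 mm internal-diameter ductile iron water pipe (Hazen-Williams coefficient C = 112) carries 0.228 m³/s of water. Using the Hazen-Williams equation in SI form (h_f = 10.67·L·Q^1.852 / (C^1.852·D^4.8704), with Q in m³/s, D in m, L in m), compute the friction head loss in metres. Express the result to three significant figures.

h_f ≈ 2.15 m

h_f = 10.67·433·0.228^1.852 / (112^1.852·0.458^4.8704) = 2.148 m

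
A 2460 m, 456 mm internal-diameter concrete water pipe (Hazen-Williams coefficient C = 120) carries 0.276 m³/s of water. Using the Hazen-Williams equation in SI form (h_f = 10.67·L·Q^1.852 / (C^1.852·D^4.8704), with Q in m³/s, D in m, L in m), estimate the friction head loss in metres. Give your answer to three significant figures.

h_f ≈ 15.6 m

h_f = 10.67·2460·0.276^1.852 / (120^1.852·0.456^4.8704) = 15.63 m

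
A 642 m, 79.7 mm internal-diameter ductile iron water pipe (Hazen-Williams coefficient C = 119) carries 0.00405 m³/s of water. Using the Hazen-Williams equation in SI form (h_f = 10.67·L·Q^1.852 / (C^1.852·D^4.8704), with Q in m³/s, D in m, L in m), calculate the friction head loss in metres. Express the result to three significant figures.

h_f = 10.67·642·0.00405^1.852 / (119^1.852·0.0797^4.8704) = 8.149 m

h_f ≈ 8.15 m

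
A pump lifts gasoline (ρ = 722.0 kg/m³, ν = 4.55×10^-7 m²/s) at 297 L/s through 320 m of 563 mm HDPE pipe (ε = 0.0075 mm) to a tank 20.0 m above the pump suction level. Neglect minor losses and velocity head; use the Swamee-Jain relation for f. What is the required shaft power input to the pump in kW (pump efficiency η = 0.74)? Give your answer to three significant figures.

V = 4Q/(πD²) = 1.193 m/s; Re = 1.48×10^6; ε/D = 1.33×10^-5; f = 0.01129
h_f = f(L/D)V²/2g = 0.4655 m
Total head H = z + h_f = 20.0 + 0.4655 = 20.47 m
P_hyd = ρgQH = 722.0·9.81·0.297·20.47 = 43.05 kW
P_shaft = P_hyd/η = 43.05/0.74 = 58.18 kW

P_shaft ≈ 58.2 kW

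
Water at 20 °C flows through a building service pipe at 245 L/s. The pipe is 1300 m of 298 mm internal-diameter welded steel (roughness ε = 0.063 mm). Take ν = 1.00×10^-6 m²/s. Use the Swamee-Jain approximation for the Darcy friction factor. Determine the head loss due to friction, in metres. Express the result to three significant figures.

h_f ≈ 40.8 m

V = 4Q/(πD²) = 4·0.245/(π·0.298²) = 3.513 m/s
Re = VD/ν = 3.513·0.298/1.00×10^-6 = 1.05×10^6 → turbulent
ε/D = 0.063/298 = 2.11×10^-4
Swamee-Jain: f = 0.01486
h_f = f(L/D)V²/(2g) = 0.01486·(1300/0.298)·3.513²/(2·9.81) = 40.76 m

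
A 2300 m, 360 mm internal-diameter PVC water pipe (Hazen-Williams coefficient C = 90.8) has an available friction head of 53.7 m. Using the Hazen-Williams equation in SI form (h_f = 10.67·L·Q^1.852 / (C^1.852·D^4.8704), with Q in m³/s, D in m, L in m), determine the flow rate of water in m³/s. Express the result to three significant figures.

Q ≈ 0.226 m³/s

Rearranging: Q = [h_f·C^1.852·D^4.8704 / (10.67·L)]^(1/1.852)
Q = [53.7·90.8^1.852·0.360^4.8704 / (10.67·2300)]^0.540 = 0.2265 m³/s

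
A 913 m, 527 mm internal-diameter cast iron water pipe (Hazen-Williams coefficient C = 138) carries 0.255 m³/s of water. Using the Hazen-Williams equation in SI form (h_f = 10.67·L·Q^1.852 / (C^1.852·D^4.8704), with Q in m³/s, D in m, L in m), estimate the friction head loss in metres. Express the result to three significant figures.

h_f = 10.67·913·0.255^1.852 / (138^1.852·0.527^4.8704) = 1.912 m

h_f ≈ 1.91 m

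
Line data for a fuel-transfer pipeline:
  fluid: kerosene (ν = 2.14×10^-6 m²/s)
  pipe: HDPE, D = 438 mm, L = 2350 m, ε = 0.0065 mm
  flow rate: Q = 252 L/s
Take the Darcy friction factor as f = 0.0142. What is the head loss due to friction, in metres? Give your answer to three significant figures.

V = 4Q/(πD²) = 4·0.252/(π·0.438²) = 1.672 m/s
h_f = f(L/D)V²/(2g) = 0.01420·(2350/0.438)·1.672²/(2·9.81) = 10.86 m

h_f ≈ 10.9 m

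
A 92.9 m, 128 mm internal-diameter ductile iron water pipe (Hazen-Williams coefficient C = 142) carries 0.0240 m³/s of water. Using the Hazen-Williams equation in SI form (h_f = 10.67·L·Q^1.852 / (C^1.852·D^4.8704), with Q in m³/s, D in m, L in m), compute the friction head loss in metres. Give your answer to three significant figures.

h_f ≈ 2.28 m

h_f = 10.67·92.9·0.0240^1.852 / (142^1.852·0.128^4.8704) = 2.283 m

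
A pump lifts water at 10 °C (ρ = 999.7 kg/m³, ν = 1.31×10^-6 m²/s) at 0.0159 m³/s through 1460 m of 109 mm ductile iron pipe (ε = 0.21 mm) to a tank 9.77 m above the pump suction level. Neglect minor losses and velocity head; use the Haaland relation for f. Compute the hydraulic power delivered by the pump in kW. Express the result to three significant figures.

P_hyd ≈ 9.05 kW

V = 4Q/(πD²) = 1.704 m/s; Re = 1.42×10^5; ε/D = 0.00193; f = 0.02435
h_f = f(L/D)V²/2g = 48.27 m
Total head H = z + h_f = 9.77 + 48.27 = 58.04 m
P_hyd = ρgQH = 999.7·9.81·0.0159·58.04 = 9.050 kW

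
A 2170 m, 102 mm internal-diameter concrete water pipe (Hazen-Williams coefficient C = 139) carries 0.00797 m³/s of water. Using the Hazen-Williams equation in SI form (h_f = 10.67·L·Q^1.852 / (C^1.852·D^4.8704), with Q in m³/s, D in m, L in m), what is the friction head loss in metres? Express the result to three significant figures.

h_f ≈ 21.8 m

h_f = 10.67·2170·0.00797^1.852 / (139^1.852·0.102^4.8704) = 21.77 m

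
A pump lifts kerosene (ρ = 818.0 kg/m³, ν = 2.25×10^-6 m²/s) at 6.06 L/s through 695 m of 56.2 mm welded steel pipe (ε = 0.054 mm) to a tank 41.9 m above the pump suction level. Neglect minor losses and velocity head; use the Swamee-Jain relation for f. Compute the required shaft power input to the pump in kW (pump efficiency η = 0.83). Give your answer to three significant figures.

V = 4Q/(πD²) = 2.443 m/s; Re = 6.10×10^4; ε/D = 9.61×10^-4; f = 0.02345
h_f = f(L/D)V²/2g = 88.20 m
Total head H = z + h_f = 41.9 + 88.20 = 130.1 m
P_hyd = ρgQH = 818.0·9.81·0.00606·130.1 = 6.326 kW
P_shaft = P_hyd/η = 6.326/0.83 = 7.622 kW

P_shaft ≈ 7.62 kW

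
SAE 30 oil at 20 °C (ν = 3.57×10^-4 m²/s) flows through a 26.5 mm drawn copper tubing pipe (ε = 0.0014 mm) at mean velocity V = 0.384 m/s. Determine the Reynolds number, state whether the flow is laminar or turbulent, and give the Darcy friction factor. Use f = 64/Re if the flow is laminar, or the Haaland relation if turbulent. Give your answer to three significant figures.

Re = VD/ν = 0.3840·0.0265/3.57×10^-4 = 28.5
Re < 2300 → laminar → f = 64/Re = 2.245

Re ≈ 28.5; laminar; f = 64/Re ≈ 2.25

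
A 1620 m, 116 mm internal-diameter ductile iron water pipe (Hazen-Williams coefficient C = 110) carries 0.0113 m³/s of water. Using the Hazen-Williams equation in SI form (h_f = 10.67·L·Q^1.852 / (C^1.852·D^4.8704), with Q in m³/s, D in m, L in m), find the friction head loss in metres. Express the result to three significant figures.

h_f ≈ 25.6 m

h_f = 10.67·1620·0.0113^1.852 / (110^1.852·0.116^4.8704) = 25.57 m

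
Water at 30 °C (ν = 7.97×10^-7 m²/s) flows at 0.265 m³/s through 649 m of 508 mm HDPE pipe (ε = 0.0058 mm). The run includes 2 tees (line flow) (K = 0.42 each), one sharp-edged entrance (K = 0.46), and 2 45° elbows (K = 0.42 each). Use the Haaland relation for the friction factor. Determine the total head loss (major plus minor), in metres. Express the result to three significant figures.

V = 4Q/(πD²) = 1.307 m/s; V²/2g = 0.08713 m
Re = 8.33×10^5, ε/D = 1.14×10^-5 → f = 0.01213 (Haaland)
Major: h_f = f(L/D)·V²/2g = 0.01213·1278·0.08713 = 1.351 m
Minor: ΣK = 2.14; h_m = ΣK·V²/2g = 0.1865 m
Total H_L = 1.351 + 0.1865 = 1.537 m

H_L ≈ 1.54 m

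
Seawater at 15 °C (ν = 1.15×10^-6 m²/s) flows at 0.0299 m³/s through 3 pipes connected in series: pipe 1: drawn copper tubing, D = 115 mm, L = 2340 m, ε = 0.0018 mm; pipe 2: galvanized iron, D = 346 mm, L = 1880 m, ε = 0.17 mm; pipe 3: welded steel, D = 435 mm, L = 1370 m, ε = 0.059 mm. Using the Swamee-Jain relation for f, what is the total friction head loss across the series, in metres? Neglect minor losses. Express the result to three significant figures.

Pipe 1: V = 2.879 m/s, Re = 2.88×10^5, ε/D = 1.57×10^-5, f = 0.01466, h_1 = f(L/D)V²/2g = 126.0 m
Pipe 2: V = 0.3180 m/s, Re = 9.57×10^4, ε/D = 4.91×10^-4, f = 0.02049, h_2 = f(L/D)V²/2g = 0.5740 m
Pipe 3: V = 0.2012 m/s, Re = 7.61×10^4, ε/D = 1.36×10^-4, f = 0.01961, h_3 = f(L/D)V²/2g = 0.1274 m
Series → Q common, losses add: H = Σh = 126.7 m

H ≈ 127 m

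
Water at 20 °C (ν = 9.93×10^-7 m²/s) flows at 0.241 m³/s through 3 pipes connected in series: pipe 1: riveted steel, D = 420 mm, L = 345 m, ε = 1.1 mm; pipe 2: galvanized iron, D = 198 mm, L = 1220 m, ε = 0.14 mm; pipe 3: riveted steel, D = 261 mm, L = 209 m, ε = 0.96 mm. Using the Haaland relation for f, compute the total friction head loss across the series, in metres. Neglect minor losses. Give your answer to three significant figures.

H ≈ 379 m

Pipe 1: V = 1.740 m/s, Re = 7.36×10^5, ε/D = 0.00262, f = 0.02543, h_1 = f(L/D)V²/2g = 3.221 m
Pipe 2: V = 7.827 m/s, Re = 1.56×10^6, ε/D = 7.07×10^-4, f = 0.01834, h_2 = f(L/D)V²/2g = 352.8 m
Pipe 3: V = 4.504 m/s, Re = 1.18×10^6, ε/D = 0.00368, f = 0.02788, h_3 = f(L/D)V²/2g = 23.09 m
Series → Q common, losses add: H = Σh = 379.1 m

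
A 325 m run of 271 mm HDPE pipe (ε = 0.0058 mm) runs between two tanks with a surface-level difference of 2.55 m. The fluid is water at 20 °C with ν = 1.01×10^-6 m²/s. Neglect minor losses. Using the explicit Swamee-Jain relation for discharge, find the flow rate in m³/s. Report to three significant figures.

Q ≈ 0.101 m³/s

Swamee-Jain (Type II): Q = -0.965·√(gD⁵h_f/L)·ln[ε/(3.7D) + √(3.17ν²L/(gD³h_f))]
√(gD⁵h_f/L) = √(9.81·0.271⁵·2.55/325) = 0.01061
ε/(3.7D) = 5.78×10^-6; √(3.17ν²L/(gD³h_f)) = 4.59×10^-5
Q = -0.965·0.01061·ln(5.173×10^-5) = 0.1010 m³/s
Check: V = 1.75 m/s, Re = 4.70×10^5, f = 0.01356, h_f = 2.54 m ≈ 2.55 m ✓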